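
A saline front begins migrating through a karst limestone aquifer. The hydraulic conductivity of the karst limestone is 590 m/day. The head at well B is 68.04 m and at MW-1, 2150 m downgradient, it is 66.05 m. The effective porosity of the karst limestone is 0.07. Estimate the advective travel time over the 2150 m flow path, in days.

276

Hydraulic gradient i = (68.04 − 66.05) / 2150 = 1.99 / 2150 = 0.0009256.
Darcy flux q = K · i = 590.0 × 0.0009256 = 0.5461 m/day.
Seepage velocity v = q / n_e = 0.5461 / 0.07 = 7.801 m/day.
Travel time t = L / v = 2150 / 7.801 = 275.6 days.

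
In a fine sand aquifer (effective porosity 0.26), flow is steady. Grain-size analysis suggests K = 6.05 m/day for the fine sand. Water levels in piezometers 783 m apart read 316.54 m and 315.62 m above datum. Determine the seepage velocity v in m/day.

Hydraulic gradient i = (316.54 − 315.62) / 783 = 0.92 / 783 = 0.001175.
Darcy flux q = K · i = 6.050 × 0.001175 = 0.007109 m/day.
Seepage velocity v = q / n_e = 0.007109 / 0.26 = 0.02734 m/day.

0.0273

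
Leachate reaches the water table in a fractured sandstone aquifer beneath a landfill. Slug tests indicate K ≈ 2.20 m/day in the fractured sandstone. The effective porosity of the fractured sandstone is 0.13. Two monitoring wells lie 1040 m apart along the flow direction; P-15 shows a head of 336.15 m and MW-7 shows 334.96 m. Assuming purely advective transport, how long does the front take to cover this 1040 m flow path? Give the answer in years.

Hydraulic gradient i = (336.15 − 334.96) / 1040 = 1.19 / 1040 = 0.001144.
Darcy flux q = K · i = 2.200 × 0.001144 = 0.002517 m/day.
Seepage velocity v = q / n_e = 0.002517 / 0.13 = 0.01936 m/day.
Travel time t = L / v = 1040 / 0.01936 = 53708 days = 147.0 years.

147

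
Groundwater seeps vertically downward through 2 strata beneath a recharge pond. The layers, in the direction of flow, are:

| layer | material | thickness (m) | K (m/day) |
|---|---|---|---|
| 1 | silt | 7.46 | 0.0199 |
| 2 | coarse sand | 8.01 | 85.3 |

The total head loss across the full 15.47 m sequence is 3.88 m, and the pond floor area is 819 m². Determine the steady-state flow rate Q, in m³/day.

Flow is perpendicular to layering, so the layers act in series and the equivalent K is the thickness-weighted harmonic mean.
Total thickness L = 7.46 + 8.01 = 15.47 m.
Σ(b_i/K_i) = 7.46/0.0199 + 8.01/85.3 = 375.0 d.
K_eq = L / Σ(b_i/K_i) = 15.47 / 375.0 = 0.04126 m/day.
Q = K_eq · A · (Δh/L) = 0.04126 × 819 × (3.88/15.47) = 8.475 m³/day.

8.47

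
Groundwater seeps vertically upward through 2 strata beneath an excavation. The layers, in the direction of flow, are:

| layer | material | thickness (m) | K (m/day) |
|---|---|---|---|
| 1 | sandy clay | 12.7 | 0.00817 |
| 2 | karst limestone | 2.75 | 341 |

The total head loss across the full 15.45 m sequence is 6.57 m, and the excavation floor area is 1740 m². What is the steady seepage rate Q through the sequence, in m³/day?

7.35

Flow is perpendicular to layering, so the layers act in series and the equivalent K is the thickness-weighted harmonic mean.
Total thickness L = 12.7 + 2.75 = 15.45 m.
Σ(b_i/K_i) = 12.7/0.00817 + 2.75/341 = 1554 d.
K_eq = L / Σ(b_i/K_i) = 15.45 / 1554 = 0.009939 m/day.
Q = K_eq · A · (Δh/L) = 0.009939 × 1740 × (6.57/15.45) = 7.354 m³/day.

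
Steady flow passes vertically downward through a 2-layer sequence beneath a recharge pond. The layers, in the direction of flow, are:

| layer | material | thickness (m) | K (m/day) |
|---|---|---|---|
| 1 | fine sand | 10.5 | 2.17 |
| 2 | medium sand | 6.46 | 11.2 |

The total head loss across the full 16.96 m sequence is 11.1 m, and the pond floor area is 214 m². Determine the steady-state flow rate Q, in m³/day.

439

Flow is perpendicular to layering, so the layers act in series and the equivalent K is the thickness-weighted harmonic mean.
Total thickness L = 10.5 + 6.46 = 16.96 m.
Σ(b_i/K_i) = 10.5/2.17 + 6.46/11.2 = 5.415 d.
K_eq = L / Σ(b_i/K_i) = 16.96 / 5.415 = 3.132 m/day.
Q = K_eq · A · (Δh/L) = 3.132 × 214 × (11.1/16.96) = 438.6 m³/day.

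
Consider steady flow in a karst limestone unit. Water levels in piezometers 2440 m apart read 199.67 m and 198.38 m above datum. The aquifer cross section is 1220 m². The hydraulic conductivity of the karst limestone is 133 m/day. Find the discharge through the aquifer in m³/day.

Hydraulic gradient i = (199.67 − 198.38) / 2440 = 1.29 / 2440 = 0.0005287.
Darcy's law: Q = K · A · i = 133.0 × 1220 × 0.0005287 = 85.79 m³/day.

85.8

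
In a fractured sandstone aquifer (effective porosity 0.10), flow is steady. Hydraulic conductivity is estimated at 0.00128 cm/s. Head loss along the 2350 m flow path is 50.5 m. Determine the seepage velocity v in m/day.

Convert K: 0.00128 cm/s × 864 = 1.106 m/day.
Hydraulic gradient i = Δh / L = 50.5 / 2350 = 0.02149.
Darcy flux q = K · i = 1.106 × 0.02149 = 0.02377 m/day.
Seepage velocity v = q / n_e = 0.02377 / 0.10 = 0.2377 m/day.

0.238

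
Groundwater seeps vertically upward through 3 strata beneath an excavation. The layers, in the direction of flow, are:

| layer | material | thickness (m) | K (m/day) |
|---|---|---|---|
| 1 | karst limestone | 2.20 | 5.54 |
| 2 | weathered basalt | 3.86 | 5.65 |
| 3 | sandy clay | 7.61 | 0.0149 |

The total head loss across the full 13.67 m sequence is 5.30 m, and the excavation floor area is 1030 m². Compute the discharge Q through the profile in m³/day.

Flow is perpendicular to layering, so the layers act in series and the equivalent K is the thickness-weighted harmonic mean.
Total thickness L = 2.20 + 3.86 + 7.61 = 13.67 m.
Σ(b_i/K_i) = 2.20/5.54 + 3.86/5.65 + 7.61/0.0149 = 511.8 d.
K_eq = L / Σ(b_i/K_i) = 13.67 / 511.8 = 0.02671 m/day.
Q = K_eq · A · (Δh/L) = 0.02671 × 1030 × (5.30/13.67) = 10.67 m³/day.

10.7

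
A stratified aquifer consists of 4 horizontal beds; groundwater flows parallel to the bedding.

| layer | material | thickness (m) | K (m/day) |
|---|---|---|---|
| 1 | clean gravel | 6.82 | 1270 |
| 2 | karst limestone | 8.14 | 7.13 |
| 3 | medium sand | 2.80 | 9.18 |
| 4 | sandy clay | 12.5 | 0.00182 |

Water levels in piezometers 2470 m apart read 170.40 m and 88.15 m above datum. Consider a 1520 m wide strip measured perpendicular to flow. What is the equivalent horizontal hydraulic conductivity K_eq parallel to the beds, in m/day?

289

Flow is parallel to layering, so each bed carries its own Darcy discharge and the transmissivities add.
Σ(K_i·b_i) = 1270×6.82 + 7.13×8.14 + 9.18×2.80 + 0.00182×12.5 = 8745 m²/day.
Total thickness b = 30.26 m, so K_eq = Σ(K_i·b_i)/b = 289.0 m/day.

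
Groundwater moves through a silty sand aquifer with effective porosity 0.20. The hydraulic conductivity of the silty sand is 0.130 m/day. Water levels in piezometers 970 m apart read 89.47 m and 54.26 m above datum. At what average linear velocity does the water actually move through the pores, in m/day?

0.0236

Hydraulic gradient i = (89.47 − 54.26) / 970 = 35.21 / 970 = 0.03630.
Darcy flux q = K · i = 0.1300 × 0.03630 = 0.004719 m/day.
Seepage velocity v = q / n_e = 0.004719 / 0.20 = 0.02359 m/day.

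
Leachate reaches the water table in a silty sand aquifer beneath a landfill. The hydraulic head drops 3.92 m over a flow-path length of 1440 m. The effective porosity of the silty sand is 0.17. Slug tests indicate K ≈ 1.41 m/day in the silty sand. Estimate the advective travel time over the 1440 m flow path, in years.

Hydraulic gradient i = Δh / L = 3.92 / 1440 = 0.002722.
Darcy flux q = K · i = 1.410 × 0.002722 = 0.003838 m/day.
Seepage velocity v = q / n_e = 0.003838 / 0.17 = 0.02258 m/day.
Travel time t = L / v = 1440 / 0.02258 = 63778 days = 174.6 years.

175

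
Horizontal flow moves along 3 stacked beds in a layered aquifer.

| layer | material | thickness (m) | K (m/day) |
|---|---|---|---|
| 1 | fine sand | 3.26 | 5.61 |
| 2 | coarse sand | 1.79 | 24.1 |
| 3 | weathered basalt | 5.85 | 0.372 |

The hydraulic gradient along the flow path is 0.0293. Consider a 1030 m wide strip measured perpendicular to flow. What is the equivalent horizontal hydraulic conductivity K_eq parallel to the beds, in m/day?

5.84

Flow is parallel to layering, so each bed carries its own Darcy discharge and the transmissivities add.
Σ(K_i·b_i) = 5.61×3.26 + 24.1×1.79 + 0.372×5.85 = 63.60 m²/day.
Total thickness b = 10.90 m, so K_eq = Σ(K_i·b_i)/b = 5.835 m/day.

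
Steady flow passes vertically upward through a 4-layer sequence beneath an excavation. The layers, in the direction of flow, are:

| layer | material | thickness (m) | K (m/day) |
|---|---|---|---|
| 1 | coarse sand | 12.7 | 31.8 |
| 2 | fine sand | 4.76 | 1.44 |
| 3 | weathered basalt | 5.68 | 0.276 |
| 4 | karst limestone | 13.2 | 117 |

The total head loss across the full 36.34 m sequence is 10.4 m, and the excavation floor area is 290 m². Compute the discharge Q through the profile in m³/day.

124

Flow is perpendicular to layering, so the layers act in series and the equivalent K is the thickness-weighted harmonic mean.
Total thickness L = 12.7 + 4.76 + 5.68 + 13.2 = 36.34 m.
Σ(b_i/K_i) = 12.7/31.8 + 4.76/1.44 + 5.68/0.276 + 13.2/117 = 24.40 d.
K_eq = L / Σ(b_i/K_i) = 36.34 / 24.40 = 1.489 m/day.
Q = K_eq · A · (Δh/L) = 1.489 × 290 × (10.4/36.34) = 123.6 m³/day.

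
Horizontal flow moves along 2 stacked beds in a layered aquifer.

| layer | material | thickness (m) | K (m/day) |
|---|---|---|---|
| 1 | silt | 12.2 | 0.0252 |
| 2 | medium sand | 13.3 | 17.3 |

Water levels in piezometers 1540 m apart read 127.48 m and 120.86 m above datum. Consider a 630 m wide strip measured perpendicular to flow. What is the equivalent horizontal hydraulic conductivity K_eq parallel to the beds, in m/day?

9.04

Flow is parallel to layering, so each bed carries its own Darcy discharge and the transmissivities add.
Σ(K_i·b_i) = 0.0252×12.2 + 17.3×13.3 = 230.4 m²/day.
Total thickness b = 25.50 m, so K_eq = Σ(K_i·b_i)/b = 9.035 m/day.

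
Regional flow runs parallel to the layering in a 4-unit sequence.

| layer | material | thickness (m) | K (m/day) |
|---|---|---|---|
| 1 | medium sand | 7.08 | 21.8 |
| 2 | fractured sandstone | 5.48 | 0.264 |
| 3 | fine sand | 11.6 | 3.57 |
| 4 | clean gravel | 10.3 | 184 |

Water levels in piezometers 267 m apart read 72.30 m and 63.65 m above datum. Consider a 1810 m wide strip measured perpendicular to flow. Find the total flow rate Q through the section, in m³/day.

Flow is parallel to layering, so each bed carries its own Darcy discharge and the transmissivities add.
Σ(K_i·b_i) = 21.8×7.08 + 0.264×5.48 + 3.57×11.6 + 184×10.3 = 2092 m²/day.
Hydraulic gradient i = (72.30 − 63.65) / 267 = 8.65 / 267 = 0.03240.
Q = Σ(K_i·b_i) · W · i = 2092 × 1810 × 0.03240 = 1.227e+05 m³/day.

123000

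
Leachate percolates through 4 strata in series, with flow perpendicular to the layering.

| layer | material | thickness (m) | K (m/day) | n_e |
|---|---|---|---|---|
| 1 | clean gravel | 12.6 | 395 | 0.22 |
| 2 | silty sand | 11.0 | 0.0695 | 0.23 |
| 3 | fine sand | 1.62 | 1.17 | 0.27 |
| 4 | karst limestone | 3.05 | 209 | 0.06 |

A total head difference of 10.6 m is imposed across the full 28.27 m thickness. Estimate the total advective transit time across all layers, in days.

89.2

With flow normal to the layers, continuity requires the same specific discharge q through every layer.
Σ(b_i/K_i) = 12.6/395 + 11.0/0.0695 + 1.62/1.17 + 3.05/209 = 159.7 d.
q = Δh / Σ(b_i/K_i) = 10.6 / 159.7 = 0.06637 m/day.
In each layer the seepage velocity is v_i = q/n_i, so the layer transit time is t_i = b_i·n_i / q:
  layer 1 (clean gravel): t_1 = 12.6 × 0.22 / 0.06637 = 41.76 d
  layer 2 (silty sand): t_2 = 11.0 × 0.23 / 0.06637 = 38.12 d
  layer 3 (fine sand): t_3 = 1.62 × 0.27 / 0.06637 = 6.590 d
  layer 4 (karst limestone): t_4 = 3.05 × 0.06 / 0.06637 = 2.757 d
Total t = Σ t_i = 89.23 days.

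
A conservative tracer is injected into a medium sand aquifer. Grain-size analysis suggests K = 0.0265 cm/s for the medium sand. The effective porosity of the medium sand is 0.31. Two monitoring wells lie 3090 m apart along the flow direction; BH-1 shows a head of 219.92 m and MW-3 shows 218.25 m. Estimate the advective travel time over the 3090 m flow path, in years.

212

Convert K: 0.0265 cm/s × 864 = 22.90 m/day.
Hydraulic gradient i = (219.92 − 218.25) / 3090 = 1.67 / 3090 = 0.0005405.
Darcy flux q = K · i = 22.90 × 0.0005405 = 0.01237 m/day.
Seepage velocity v = q / n_e = 0.01237 / 0.31 = 0.03992 m/day.
Travel time t = L / v = 3090 / 0.03992 = 77411 days = 211.9 years.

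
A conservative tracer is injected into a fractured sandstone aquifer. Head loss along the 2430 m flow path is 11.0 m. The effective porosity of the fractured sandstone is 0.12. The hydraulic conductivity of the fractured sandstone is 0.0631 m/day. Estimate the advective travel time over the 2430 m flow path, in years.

2790

Hydraulic gradient i = Δh / L = 11.0 / 2430 = 0.004527.
Darcy flux q = K · i = 0.06310 × 0.004527 = 0.0002856 m/day.
Seepage velocity v = q / n_e = 0.0002856 / 0.12 = 0.002380 m/day.
Travel time t = L / v = 2430 / 0.002380 = 1.021e+06 days = 2795 years.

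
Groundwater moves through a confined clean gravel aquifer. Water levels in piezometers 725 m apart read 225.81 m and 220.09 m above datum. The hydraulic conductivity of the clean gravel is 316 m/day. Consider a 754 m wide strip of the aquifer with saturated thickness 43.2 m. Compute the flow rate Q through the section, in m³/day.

81200

Cross-sectional area A = 754 × 43.2 = 32573 m².
Hydraulic gradient i = (225.81 − 220.09) / 725 = 5.72 / 725 = 0.007890.
Darcy's law: Q = K · A · i = 316.0 × 32573 × 0.007890 = 81208 m³/day.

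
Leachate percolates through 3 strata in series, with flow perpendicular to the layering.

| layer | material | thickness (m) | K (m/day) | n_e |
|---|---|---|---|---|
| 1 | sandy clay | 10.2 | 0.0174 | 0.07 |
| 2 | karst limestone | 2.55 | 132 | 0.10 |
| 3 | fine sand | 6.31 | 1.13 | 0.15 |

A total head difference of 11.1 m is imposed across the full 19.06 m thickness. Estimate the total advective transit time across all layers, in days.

With flow normal to the layers, continuity requires the same specific discharge q through every layer.
Σ(b_i/K_i) = 10.2/0.0174 + 2.55/132 + 6.31/1.13 = 591.8 d.
q = Δh / Σ(b_i/K_i) = 11.1 / 591.8 = 0.01876 m/day.
In each layer the seepage velocity is v_i = q/n_i, so the layer transit time is t_i = b_i·n_i / q:
  layer 1 (sandy clay): t_1 = 10.2 × 0.07 / 0.01876 = 38.07 d
  layer 2 (karst limestone): t_2 = 2.55 × 0.10 / 0.01876 = 13.60 d
  layer 3 (fine sand): t_3 = 6.31 × 0.15 / 0.01876 = 50.46 d
Total t = Σ t_i = 102.1 days.

102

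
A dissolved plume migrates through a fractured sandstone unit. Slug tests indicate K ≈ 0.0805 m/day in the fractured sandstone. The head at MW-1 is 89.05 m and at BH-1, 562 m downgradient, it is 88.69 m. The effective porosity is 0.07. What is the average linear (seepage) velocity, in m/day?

Hydraulic gradient i = (89.05 − 88.69) / 562 = 0.36 / 562 = 0.0006406.
Darcy flux q = K · i = 0.08050 × 0.0006406 = 5.157e-05 m/day.
Seepage velocity v = q / n_e = 5.157e-05 / 0.07 = 0.0007367 m/day.

0.000737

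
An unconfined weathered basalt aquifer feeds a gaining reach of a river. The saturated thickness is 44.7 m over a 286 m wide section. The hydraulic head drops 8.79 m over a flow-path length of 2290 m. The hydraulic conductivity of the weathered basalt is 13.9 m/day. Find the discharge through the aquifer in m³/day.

Cross-sectional area A = 286 × 44.7 = 12784 m².
Hydraulic gradient i = Δh / L = 8.79 / 2290 = 0.003838.
Darcy's law: Q = K · A · i = 13.90 × 12784 × 0.003838 = 682.1 m³/day.

682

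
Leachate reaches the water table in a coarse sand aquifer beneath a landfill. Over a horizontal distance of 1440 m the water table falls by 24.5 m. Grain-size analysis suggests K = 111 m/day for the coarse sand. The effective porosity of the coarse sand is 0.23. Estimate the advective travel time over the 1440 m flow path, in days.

Hydraulic gradient i = Δh / L = 24.5 / 1440 = 0.01701.
Darcy flux q = K · i = 111.0 × 0.01701 = 1.889 m/day.
Seepage velocity v = q / n_e = 1.889 / 0.23 = 8.211 m/day.
Travel time t = L / v = 1440 / 8.211 = 175.4 days.

175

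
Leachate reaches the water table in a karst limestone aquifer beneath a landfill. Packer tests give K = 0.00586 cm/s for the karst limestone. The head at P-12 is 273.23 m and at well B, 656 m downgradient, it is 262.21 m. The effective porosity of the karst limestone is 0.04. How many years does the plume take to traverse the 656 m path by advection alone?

0.845

Convert K: 0.00586 cm/s × 864 = 5.063 m/day.
Hydraulic gradient i = (273.23 − 262.21) / 656 = 11.02 / 656 = 0.01680.
Darcy flux q = K · i = 5.063 × 0.01680 = 0.08505 m/day.
Seepage velocity v = q / n_e = 0.08505 / 0.04 = 2.126 m/day.
Travel time t = L / v = 656 / 2.126 = 308.5 days = 0.8447 years.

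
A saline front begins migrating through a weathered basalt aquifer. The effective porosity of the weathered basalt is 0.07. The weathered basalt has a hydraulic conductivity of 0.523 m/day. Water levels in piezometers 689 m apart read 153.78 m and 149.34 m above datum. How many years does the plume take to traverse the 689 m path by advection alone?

Hydraulic gradient i = (153.78 − 149.34) / 689 = 4.44 / 689 = 0.006444.
Darcy flux q = K · i = 0.5230 × 0.006444 = 0.003370 m/day.
Seepage velocity v = q / n_e = 0.003370 / 0.07 = 0.04815 m/day.
Travel time t = L / v = 689 / 0.04815 = 14310 days = 39.18 years.

39.2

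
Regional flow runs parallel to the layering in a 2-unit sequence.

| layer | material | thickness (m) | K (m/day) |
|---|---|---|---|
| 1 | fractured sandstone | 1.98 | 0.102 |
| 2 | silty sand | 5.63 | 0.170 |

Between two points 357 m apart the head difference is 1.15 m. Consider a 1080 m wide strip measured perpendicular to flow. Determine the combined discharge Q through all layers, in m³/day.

4.03

Flow is parallel to layering, so each bed carries its own Darcy discharge and the transmissivities add.
Σ(K_i·b_i) = 0.102×1.98 + 0.170×5.63 = 1.159 m²/day.
Hydraulic gradient i = Δh / L = 1.15 / 357 = 0.003221.
Q = Σ(K_i·b_i) · W · i = 1.159 × 1080 × 0.003221 = 4.032 m³/day.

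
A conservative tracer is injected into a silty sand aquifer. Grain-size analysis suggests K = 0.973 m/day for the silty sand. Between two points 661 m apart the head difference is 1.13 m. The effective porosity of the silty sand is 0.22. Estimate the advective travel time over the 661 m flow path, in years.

Hydraulic gradient i = Δh / L = 1.13 / 661 = 0.001710.
Darcy flux q = K · i = 0.9730 × 0.001710 = 0.001663 m/day.
Seepage velocity v = q / n_e = 0.001663 / 0.22 = 0.007561 m/day.
Travel time t = L / v = 661 / 0.007561 = 87425 days = 239.4 years.

239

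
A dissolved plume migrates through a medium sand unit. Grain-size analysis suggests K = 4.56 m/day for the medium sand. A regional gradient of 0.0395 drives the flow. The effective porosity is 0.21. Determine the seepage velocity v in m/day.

0.858

Hydraulic gradient i = 0.0395.
Darcy flux q = K · i = 4.560 × 0.03950 = 0.1801 m/day.
Seepage velocity v = q / n_e = 0.1801 / 0.21 = 0.8577 m/day.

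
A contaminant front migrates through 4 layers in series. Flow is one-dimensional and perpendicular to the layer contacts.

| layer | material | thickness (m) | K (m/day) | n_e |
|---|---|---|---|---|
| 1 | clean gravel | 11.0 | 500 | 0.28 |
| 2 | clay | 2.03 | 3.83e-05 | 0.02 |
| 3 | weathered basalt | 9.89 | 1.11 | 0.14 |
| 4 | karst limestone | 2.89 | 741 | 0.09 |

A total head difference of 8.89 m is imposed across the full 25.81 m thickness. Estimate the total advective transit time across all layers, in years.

77.8

With flow normal to the layers, continuity requires the same specific discharge q through every layer.
Σ(b_i/K_i) = 11.0/500 + 2.03/3.83e-05 + 9.89/1.11 + 2.89/741 = 53012 d.
q = Δh / Σ(b_i/K_i) = 8.89 / 53012 = 0.0001677 m/day.
In each layer the seepage velocity is v_i = q/n_i, so the layer transit time is t_i = b_i·n_i / q:
  layer 1 (clean gravel): t_1 = 11.0 × 0.28 / 0.0001677 = 18366 d
  layer 2 (clay): t_2 = 2.03 × 0.02 / 0.0001677 = 242.1 d
  layer 3 (weathered basalt): t_3 = 9.89 × 0.14 / 0.0001677 = 8256 d
  layer 4 (karst limestone): t_4 = 2.89 × 0.09 / 0.0001677 = 1551 d
Total t = Σ t_i = 28416 days = 77.80 years.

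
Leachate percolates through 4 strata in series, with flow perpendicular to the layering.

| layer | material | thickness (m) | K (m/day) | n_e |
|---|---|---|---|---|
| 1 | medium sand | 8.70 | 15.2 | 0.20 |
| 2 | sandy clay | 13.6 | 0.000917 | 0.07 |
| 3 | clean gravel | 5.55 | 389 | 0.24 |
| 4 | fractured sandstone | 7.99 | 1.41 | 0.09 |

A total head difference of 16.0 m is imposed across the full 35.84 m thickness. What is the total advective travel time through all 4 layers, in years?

12.0

With flow normal to the layers, continuity requires the same specific discharge q through every layer.
Σ(b_i/K_i) = 8.70/15.2 + 13.6/0.000917 + 5.55/389 + 7.99/1.41 = 14837 d.
q = Δh / Σ(b_i/K_i) = 16.0 / 14837 = 0.001078 m/day.
In each layer the seepage velocity is v_i = q/n_i, so the layer transit time is t_i = b_i·n_i / q:
  layer 1 (medium sand): t_1 = 8.70 × 0.20 / 0.001078 = 1614 d
  layer 2 (sandy clay): t_2 = 13.6 × 0.07 / 0.001078 = 882.8 d
  layer 3 (clean gravel): t_3 = 5.55 × 0.24 / 0.001078 = 1235 d
  layer 4 (fractured sandstone): t_4 = 7.99 × 0.09 / 0.001078 = 666.8 d
Total t = Σ t_i = 4398 days = 12.04 years.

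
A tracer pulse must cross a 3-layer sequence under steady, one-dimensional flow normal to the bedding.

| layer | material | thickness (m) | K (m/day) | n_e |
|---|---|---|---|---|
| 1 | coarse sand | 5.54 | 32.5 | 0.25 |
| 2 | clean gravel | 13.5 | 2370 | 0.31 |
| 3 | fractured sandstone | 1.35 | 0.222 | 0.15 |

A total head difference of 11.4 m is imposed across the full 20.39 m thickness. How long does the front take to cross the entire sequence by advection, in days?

3.17

With flow normal to the layers, continuity requires the same specific discharge q through every layer.
Σ(b_i/K_i) = 5.54/32.5 + 13.5/2370 + 1.35/0.222 = 6.257 d.
q = Δh / Σ(b_i/K_i) = 11.4 / 6.257 = 1.822 m/day.
In each layer the seepage velocity is v_i = q/n_i, so the layer transit time is t_i = b_i·n_i / q:
  layer 1 (coarse sand): t_1 = 5.54 × 0.25 / 1.822 = 0.7602 d
  layer 2 (clean gravel): t_2 = 13.5 × 0.31 / 1.822 = 2.297 d
  layer 3 (fractured sandstone): t_3 = 1.35 × 0.15 / 1.822 = 0.1111 d
Total t = Σ t_i = 3.168 days.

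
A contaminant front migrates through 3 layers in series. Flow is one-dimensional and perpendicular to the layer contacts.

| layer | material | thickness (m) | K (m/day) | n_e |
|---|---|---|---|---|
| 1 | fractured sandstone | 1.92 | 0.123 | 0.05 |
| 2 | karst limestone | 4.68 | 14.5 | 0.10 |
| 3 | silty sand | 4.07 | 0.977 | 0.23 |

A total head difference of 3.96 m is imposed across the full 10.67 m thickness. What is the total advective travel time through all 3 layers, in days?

With flow normal to the layers, continuity requires the same specific discharge q through every layer.
Σ(b_i/K_i) = 1.92/0.123 + 4.68/14.5 + 4.07/0.977 = 20.10 d.
q = Δh / Σ(b_i/K_i) = 3.96 / 20.10 = 0.1970 m/day.
In each layer the seepage velocity is v_i = q/n_i, so the layer transit time is t_i = b_i·n_i / q:
  layer 1 (fractured sandstone): t_1 = 1.92 × 0.05 / 0.1970 = 0.4872 d
  layer 2 (karst limestone): t_2 = 4.68 × 0.10 / 0.1970 = 2.375 d
  layer 3 (silty sand): t_3 = 4.07 × 0.23 / 0.1970 = 4.751 d
Total t = Σ t_i = 7.614 days.

7.61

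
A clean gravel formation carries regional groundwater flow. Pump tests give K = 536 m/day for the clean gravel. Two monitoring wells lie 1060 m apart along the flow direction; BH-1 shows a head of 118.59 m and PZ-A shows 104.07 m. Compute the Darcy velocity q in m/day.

Hydraulic gradient i = (118.59 − 104.07) / 1060 = 14.52 / 1060 = 0.01370.
Specific discharge q = K · i = 536.0 × 0.01370 = 7.342 m/day.

7.34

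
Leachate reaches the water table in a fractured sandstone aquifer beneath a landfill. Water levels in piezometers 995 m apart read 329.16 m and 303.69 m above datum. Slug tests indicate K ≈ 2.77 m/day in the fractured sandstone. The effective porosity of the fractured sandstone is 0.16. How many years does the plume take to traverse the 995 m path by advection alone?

6.15

Hydraulic gradient i = (329.16 − 303.69) / 995 = 25.47 / 995 = 0.02560.
Darcy flux q = K · i = 2.770 × 0.02560 = 0.07091 m/day.
Seepage velocity v = q / n_e = 0.07091 / 0.16 = 0.4432 m/day.
Travel time t = L / v = 995 / 0.4432 = 2245 days = 6.147 years.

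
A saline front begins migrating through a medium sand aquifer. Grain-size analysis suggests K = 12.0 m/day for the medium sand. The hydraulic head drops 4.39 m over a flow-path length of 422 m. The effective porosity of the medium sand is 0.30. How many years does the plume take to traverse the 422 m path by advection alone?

2.78

Hydraulic gradient i = Δh / L = 4.39 / 422 = 0.01040.
Darcy flux q = K · i = 12.00 × 0.01040 = 0.1248 m/day.
Seepage velocity v = q / n_e = 0.1248 / 0.30 = 0.4161 m/day.
Travel time t = L / v = 422 / 0.4161 = 1014 days = 2.777 years.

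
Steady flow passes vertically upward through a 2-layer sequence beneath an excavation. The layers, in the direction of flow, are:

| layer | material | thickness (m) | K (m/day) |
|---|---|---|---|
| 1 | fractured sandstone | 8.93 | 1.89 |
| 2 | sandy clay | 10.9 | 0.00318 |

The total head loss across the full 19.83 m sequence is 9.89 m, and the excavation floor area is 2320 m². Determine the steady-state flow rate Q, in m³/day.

Flow is perpendicular to layering, so the layers act in series and the equivalent K is the thickness-weighted harmonic mean.
Total thickness L = 8.93 + 10.9 = 19.83 m.
Σ(b_i/K_i) = 8.93/1.89 + 10.9/0.00318 = 3432 d.
K_eq = L / Σ(b_i/K_i) = 19.83 / 3432 = 0.005777 m/day.
Q = K_eq · A · (Δh/L) = 0.005777 × 2320 × (9.89/19.83) = 6.685 m³/day.

6.68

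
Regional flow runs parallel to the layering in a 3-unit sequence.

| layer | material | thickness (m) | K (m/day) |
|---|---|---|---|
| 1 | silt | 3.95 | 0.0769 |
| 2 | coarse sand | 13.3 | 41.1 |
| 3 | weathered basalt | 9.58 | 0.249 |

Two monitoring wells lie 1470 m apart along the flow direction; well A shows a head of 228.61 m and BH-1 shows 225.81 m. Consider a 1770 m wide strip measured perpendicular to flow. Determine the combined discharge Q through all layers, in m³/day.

Flow is parallel to layering, so each bed carries its own Darcy discharge and the transmissivities add.
Σ(K_i·b_i) = 0.0769×3.95 + 41.1×13.3 + 0.249×9.58 = 549.3 m²/day.
Hydraulic gradient i = (228.61 − 225.81) / 1470 = 2.8 / 1470 = 0.001905.
Q = Σ(K_i·b_i) · W · i = 549.3 × 1770 × 0.001905 = 1852 m³/day.

1850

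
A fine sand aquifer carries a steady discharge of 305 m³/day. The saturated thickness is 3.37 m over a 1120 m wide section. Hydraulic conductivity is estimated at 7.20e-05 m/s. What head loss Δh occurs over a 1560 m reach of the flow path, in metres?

Convert K: 7.20e-05 m/s × 86400 = 6.221 m/day.
Cross-sectional area A = 1120 × 3.37 = 3774 m².
From Q = K·A·i, i = Q / (K·A) = 305 / (6.221 × 3774) = 0.01299.
Head loss Δh = i · L = 0.01299 × 1560 = 20.26 m.

20.3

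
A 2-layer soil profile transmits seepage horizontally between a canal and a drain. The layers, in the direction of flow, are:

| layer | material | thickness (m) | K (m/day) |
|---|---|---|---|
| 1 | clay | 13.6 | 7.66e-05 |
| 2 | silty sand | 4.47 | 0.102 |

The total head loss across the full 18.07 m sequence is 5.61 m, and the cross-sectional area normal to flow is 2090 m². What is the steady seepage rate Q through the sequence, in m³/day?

Flow is perpendicular to layering, so the layers act in series and the equivalent K is the thickness-weighted harmonic mean.
Total thickness L = 13.6 + 4.47 = 18.07 m.
Σ(b_i/K_i) = 13.6/7.66e-05 + 4.47/0.102 = 1.776e+05 d.
K_eq = L / Σ(b_i/K_i) = 18.07 / 1.776e+05 = 0.0001018 m/day.
Q = K_eq · A · (Δh/L) = 0.0001018 × 2090 × (5.61/18.07) = 0.06602 m³/day.

0.0660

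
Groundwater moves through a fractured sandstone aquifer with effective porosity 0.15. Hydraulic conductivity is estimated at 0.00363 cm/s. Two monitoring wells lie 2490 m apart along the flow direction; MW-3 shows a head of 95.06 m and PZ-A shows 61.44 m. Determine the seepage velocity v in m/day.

0.282

Convert K: 0.00363 cm/s × 864 = 3.136 m/day.
Hydraulic gradient i = (95.06 − 61.44) / 2490 = 33.62 / 2490 = 0.01350.
Darcy flux q = K · i = 3.136 × 0.01350 = 0.04235 m/day.
Seepage velocity v = q / n_e = 0.04235 / 0.15 = 0.2823 m/day.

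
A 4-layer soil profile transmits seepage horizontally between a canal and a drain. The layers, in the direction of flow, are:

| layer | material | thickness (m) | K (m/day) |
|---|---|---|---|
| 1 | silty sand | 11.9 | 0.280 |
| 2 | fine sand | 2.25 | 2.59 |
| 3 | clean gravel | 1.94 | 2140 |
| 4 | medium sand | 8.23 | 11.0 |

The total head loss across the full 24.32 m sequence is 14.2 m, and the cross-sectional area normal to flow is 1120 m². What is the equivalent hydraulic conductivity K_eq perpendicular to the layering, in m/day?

0.551

Flow is perpendicular to layering, so the layers act in series and the equivalent K is the thickness-weighted harmonic mean.
Total thickness L = 11.9 + 2.25 + 1.94 + 8.23 = 24.32 m.
Σ(b_i/K_i) = 11.9/0.280 + 2.25/2.59 + 1.94/2140 + 8.23/11.0 = 44.12 d.
K_eq = L / Σ(b_i/K_i) = 24.32 / 44.12 = 0.5513 m/day.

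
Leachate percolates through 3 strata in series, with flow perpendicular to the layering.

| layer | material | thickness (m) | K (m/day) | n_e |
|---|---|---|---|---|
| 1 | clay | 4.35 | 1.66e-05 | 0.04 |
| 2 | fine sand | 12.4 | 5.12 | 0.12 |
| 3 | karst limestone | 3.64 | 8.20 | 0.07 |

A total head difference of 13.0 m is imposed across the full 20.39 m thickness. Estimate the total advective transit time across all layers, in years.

106

With flow normal to the layers, continuity requires the same specific discharge q through every layer.
Σ(b_i/K_i) = 4.35/1.66e-05 + 12.4/5.12 + 3.64/8.20 = 2.621e+05 d.
q = Δh / Σ(b_i/K_i) = 13.0 / 2.621e+05 = 4.961e-05 m/day.
In each layer the seepage velocity is v_i = q/n_i, so the layer transit time is t_i = b_i·n_i / q:
  layer 1 (clay): t_1 = 4.35 × 0.04 / 4.961e-05 = 3507 d
  layer 2 (fine sand): t_2 = 12.4 × 0.12 / 4.961e-05 = 29995 d
  layer 3 (karst limestone): t_3 = 3.64 × 0.07 / 4.961e-05 = 5136 d
Total t = Σ t_i = 38638 days = 105.8 years.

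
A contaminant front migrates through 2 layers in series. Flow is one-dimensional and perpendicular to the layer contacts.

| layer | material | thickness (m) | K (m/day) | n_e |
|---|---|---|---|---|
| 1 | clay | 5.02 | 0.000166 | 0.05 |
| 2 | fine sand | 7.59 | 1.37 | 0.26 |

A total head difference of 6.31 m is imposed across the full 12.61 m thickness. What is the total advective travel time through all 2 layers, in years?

29.2

With flow normal to the layers, continuity requires the same specific discharge q through every layer.
Σ(b_i/K_i) = 5.02/0.000166 + 7.59/1.37 = 30247 d.
q = Δh / Σ(b_i/K_i) = 6.31 / 30247 = 0.0002086 m/day.
In each layer the seepage velocity is v_i = q/n_i, so the layer transit time is t_i = b_i·n_i / q:
  layer 1 (clay): t_1 = 5.02 × 0.05 / 0.0002086 = 1203 d
  layer 2 (fine sand): t_2 = 7.59 × 0.26 / 0.0002086 = 9459 d
Total t = Σ t_i = 10662 days = 29.19 years.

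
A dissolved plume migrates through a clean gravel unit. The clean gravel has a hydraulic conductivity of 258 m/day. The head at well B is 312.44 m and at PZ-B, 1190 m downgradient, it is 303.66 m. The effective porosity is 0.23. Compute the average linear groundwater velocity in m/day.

8.28

Hydraulic gradient i = (312.44 − 303.66) / 1190 = 8.78 / 1190 = 0.007378.
Darcy flux q = K · i = 258.0 × 0.007378 = 1.904 m/day.
Seepage velocity v = q / n_e = 1.904 / 0.23 = 8.276 m/day.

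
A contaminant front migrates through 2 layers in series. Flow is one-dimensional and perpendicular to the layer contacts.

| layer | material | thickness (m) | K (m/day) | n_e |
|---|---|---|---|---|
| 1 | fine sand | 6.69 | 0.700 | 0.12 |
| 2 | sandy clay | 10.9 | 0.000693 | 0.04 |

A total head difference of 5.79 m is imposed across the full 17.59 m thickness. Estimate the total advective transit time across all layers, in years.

With flow normal to the layers, continuity requires the same specific discharge q through every layer.
Σ(b_i/K_i) = 6.69/0.700 + 10.9/0.000693 = 15738 d.
q = Δh / Σ(b_i/K_i) = 5.79 / 15738 = 0.0003679 m/day.
In each layer the seepage velocity is v_i = q/n_i, so the layer transit time is t_i = b_i·n_i / q:
  layer 1 (fine sand): t_1 = 6.69 × 0.12 / 0.0003679 = 2182 d
  layer 2 (sandy clay): t_2 = 10.9 × 0.04 / 0.0003679 = 1185 d
Total t = Σ t_i = 3367 days = 9.219 years.

9.22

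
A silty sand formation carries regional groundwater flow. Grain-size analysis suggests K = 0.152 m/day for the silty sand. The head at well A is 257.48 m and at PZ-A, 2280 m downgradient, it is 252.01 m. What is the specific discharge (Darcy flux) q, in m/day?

Hydraulic gradient i = (257.48 − 252.01) / 2280 = 5.47 / 2280 = 0.002399.
Specific discharge q = K · i = 0.1520 × 0.002399 = 0.0003647 m/day.

0.000365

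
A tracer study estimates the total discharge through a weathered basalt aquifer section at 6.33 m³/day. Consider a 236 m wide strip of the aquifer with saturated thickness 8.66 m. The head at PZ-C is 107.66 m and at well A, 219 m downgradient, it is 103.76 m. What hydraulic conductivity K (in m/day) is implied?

0.174

Cross-sectional area A = 236 × 8.66 = 2044 m².
Hydraulic gradient i = (107.66 − 103.76) / 219 = 3.9 / 219 = 0.01781.
From Q = K·A·i, K = Q / (A·i) = 6.33 / (2044 × 0.01781) = 0.1739 m/day.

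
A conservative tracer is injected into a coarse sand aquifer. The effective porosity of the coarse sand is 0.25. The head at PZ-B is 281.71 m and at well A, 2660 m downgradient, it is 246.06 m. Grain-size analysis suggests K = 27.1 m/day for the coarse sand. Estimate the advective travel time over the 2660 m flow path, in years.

5.01

Hydraulic gradient i = (281.71 − 246.06) / 2660 = 35.65 / 2660 = 0.01340.
Darcy flux q = K · i = 27.10 × 0.01340 = 0.3632 m/day.
Seepage velocity v = q / n_e = 0.3632 / 0.25 = 1.453 m/day.
Travel time t = L / v = 2660 / 1.453 = 1831 days = 5.013 years.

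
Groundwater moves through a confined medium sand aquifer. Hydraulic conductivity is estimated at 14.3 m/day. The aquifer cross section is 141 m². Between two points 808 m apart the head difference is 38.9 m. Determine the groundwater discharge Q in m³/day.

97.1

Hydraulic gradient i = Δh / L = 38.9 / 808 = 0.04814.
Darcy's law: Q = K · A · i = 14.30 × 141.0 × 0.04814 = 97.07 m³/day.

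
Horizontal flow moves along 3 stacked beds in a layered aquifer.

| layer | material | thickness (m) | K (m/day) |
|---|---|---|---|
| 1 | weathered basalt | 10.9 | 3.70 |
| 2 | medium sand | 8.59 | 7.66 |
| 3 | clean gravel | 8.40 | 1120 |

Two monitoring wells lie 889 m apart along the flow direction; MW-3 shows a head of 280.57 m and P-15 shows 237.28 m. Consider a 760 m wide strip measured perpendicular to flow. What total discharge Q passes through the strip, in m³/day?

352000

Flow is parallel to layering, so each bed carries its own Darcy discharge and the transmissivities add.
Σ(K_i·b_i) = 3.70×10.9 + 7.66×8.59 + 1120×8.40 = 9514 m²/day.
Hydraulic gradient i = (280.57 − 237.28) / 889 = 43.29 / 889 = 0.04870.
Q = Σ(K_i·b_i) · W · i = 9514 × 760 × 0.04870 = 3.521e+05 m³/day.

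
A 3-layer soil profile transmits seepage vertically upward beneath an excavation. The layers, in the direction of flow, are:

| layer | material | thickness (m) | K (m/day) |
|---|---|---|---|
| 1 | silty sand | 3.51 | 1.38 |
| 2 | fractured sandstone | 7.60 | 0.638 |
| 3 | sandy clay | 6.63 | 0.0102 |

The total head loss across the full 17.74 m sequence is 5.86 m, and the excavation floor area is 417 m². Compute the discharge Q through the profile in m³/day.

Flow is perpendicular to layering, so the layers act in series and the equivalent K is the thickness-weighted harmonic mean.
Total thickness L = 3.51 + 7.60 + 6.63 = 17.74 m.
Σ(b_i/K_i) = 3.51/1.38 + 7.60/0.638 + 6.63/0.0102 = 664.5 d.
K_eq = L / Σ(b_i/K_i) = 17.74 / 664.5 = 0.02670 m/day.
Q = K_eq · A · (Δh/L) = 0.02670 × 417 × (5.86/17.74) = 3.678 m³/day.

3.68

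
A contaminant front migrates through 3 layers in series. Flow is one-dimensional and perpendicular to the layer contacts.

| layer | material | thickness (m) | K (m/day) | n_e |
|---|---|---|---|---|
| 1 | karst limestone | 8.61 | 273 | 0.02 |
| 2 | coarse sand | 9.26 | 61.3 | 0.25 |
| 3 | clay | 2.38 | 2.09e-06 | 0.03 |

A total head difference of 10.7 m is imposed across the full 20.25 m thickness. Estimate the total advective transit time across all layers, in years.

746

With flow normal to the layers, continuity requires the same specific discharge q through every layer.
Σ(b_i/K_i) = 8.61/273 + 9.26/61.3 + 2.38/2.09e-06 = 1.139e+06 d.
q = Δh / Σ(b_i/K_i) = 10.7 / 1.139e+06 = 9.396e-06 m/day.
In each layer the seepage velocity is v_i = q/n_i, so the layer transit time is t_i = b_i·n_i / q:
  layer 1 (karst limestone): t_1 = 8.61 × 0.02 / 9.396e-06 = 18327 d
  layer 2 (coarse sand): t_2 = 9.26 × 0.25 / 9.396e-06 = 2.464e+05 d
  layer 3 (clay): t_3 = 2.38 × 0.03 / 9.396e-06 = 7599 d
Total t = Σ t_i = 2.723e+05 days = 745.5 years.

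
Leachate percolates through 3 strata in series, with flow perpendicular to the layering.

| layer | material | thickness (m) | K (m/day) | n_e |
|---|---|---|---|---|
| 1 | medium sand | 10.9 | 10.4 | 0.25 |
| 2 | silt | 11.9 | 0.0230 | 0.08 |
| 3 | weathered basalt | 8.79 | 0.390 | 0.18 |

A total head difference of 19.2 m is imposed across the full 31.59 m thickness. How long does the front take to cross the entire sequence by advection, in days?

148

With flow normal to the layers, continuity requires the same specific discharge q through every layer.
Σ(b_i/K_i) = 10.9/10.4 + 11.9/0.0230 + 8.79/0.390 = 541.0 d.
q = Δh / Σ(b_i/K_i) = 19.2 / 541.0 = 0.03549 m/day.
In each layer the seepage velocity is v_i = q/n_i, so the layer transit time is t_i = b_i·n_i / q:
  layer 1 (medium sand): t_1 = 10.9 × 0.25 / 0.03549 = 76.78 d
  layer 2 (silt): t_2 = 11.9 × 0.08 / 0.03549 = 26.82 d
  layer 3 (weathered basalt): t_3 = 8.79 × 0.18 / 0.03549 = 44.58 d
Total t = Σ t_i = 148.2 days.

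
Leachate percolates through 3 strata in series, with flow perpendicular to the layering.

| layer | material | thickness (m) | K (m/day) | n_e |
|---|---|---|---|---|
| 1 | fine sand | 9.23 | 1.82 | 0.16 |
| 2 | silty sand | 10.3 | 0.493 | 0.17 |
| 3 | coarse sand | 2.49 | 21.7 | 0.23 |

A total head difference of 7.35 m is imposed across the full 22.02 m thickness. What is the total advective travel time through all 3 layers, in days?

13.5

With flow normal to the layers, continuity requires the same specific discharge q through every layer.
Σ(b_i/K_i) = 9.23/1.82 + 10.3/0.493 + 2.49/21.7 = 26.08 d.
q = Δh / Σ(b_i/K_i) = 7.35 / 26.08 = 0.2818 m/day.
In each layer the seepage velocity is v_i = q/n_i, so the layer transit time is t_i = b_i·n_i / q:
  layer 1 (fine sand): t_1 = 9.23 × 0.16 / 0.2818 = 5.240 d
  layer 2 (silty sand): t_2 = 10.3 × 0.17 / 0.2818 = 6.213 d
  layer 3 (coarse sand): t_3 = 2.49 × 0.23 / 0.2818 = 2.032 d
Total t = Σ t_i = 13.48 days.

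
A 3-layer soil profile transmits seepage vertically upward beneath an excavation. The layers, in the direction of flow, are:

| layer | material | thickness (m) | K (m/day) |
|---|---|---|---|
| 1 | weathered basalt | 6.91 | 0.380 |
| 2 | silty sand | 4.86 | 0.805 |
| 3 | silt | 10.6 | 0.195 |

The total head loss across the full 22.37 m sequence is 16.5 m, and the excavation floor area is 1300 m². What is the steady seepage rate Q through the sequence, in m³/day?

273

Flow is perpendicular to layering, so the layers act in series and the equivalent K is the thickness-weighted harmonic mean.
Total thickness L = 6.91 + 4.86 + 10.6 = 22.37 m.
Σ(b_i/K_i) = 6.91/0.380 + 4.86/0.805 + 10.6/0.195 = 78.58 d.
K_eq = L / Σ(b_i/K_i) = 22.37 / 78.58 = 0.2847 m/day.
Q = K_eq · A · (Δh/L) = 0.2847 × 1300 × (16.5/22.37) = 273.0 m³/day.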